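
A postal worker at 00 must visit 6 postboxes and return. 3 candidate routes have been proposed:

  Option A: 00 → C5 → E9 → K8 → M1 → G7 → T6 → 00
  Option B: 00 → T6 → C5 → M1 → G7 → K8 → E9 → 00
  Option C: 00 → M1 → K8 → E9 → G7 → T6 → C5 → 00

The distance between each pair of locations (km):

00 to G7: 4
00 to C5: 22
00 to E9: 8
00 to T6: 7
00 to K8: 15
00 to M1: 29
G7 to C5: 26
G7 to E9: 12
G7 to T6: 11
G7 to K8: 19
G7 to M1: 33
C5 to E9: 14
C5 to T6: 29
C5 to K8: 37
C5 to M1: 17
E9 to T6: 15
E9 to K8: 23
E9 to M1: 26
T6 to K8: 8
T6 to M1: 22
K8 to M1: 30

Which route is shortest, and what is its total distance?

Option A: 22 + 14 + 23 + 30 + 33 + 11 + 7 = 140
Option B: 7 + 29 + 17 + 33 + 19 + 23 + 8 = 136
Option C: 29 + 30 + 23 + 12 + 11 + 29 + 22 = 156

136 km — Option B is the shortest.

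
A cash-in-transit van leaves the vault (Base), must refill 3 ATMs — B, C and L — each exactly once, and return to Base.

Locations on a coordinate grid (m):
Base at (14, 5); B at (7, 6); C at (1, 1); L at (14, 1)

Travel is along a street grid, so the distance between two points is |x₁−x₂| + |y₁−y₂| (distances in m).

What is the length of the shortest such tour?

Shortest round trip = 36 m.

Base - B - C - L - Base: 8+11+13+4 = 36
Base - B - L - C - Base: 8+12+13+17 = 50
Base - C - B - L - Base: 17+11+12+4 = 44
The minimum is 36.
One optimal route: Base → B → C → L → Base (or its reverse).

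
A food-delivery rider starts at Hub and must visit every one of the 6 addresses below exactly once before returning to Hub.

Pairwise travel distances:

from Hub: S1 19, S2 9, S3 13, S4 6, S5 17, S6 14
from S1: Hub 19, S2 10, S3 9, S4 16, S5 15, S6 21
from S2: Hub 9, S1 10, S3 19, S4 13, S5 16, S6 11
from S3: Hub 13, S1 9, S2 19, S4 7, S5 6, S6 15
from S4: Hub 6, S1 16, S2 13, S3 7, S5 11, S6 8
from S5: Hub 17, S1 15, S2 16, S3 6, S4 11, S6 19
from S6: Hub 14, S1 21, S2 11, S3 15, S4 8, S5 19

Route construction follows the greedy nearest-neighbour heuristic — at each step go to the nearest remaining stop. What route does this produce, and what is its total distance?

Total distance 69 via the nearest-neighbour route Hub → S4 → S3 → S5 → S1 → S2 → S6 → Hub.

From Hub: distances to unvisited — S4=6, S2=9, S3=13, S6=14, S5=17, S1=19. Nearest is S4 (6).
From S4: distances to unvisited — S3=7, S6=8, S5=11, S2=13, S1=16. Nearest is S3 (7).
From S3: distances to unvisited — S5=6, S1=9, S6=15, S2=19. Nearest is S5 (6).
From S5: distances to unvisited — S1=15, S2=16, S6=19. Nearest is S1 (15).
From S1: distances to unvisited — S2=10, S6=21. Nearest is S2 (10).
From S2: distances to unvisited — S6=11. Nearest is S6 (11).
Return S6→Hub: 14.
Total = 6 + 7 + 6 + 15 + 10 + 11 + 14 = 69.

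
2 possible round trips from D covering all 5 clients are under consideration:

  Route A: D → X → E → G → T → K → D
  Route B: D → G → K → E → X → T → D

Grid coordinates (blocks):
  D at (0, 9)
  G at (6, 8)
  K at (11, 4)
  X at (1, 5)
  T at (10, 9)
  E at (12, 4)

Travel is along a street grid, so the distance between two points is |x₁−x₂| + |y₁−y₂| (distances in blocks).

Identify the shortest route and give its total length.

Shortest is Route B, total 52 blocks.

Route A: 5 + 12 + 10 + 5 + 6 + 16 = 54
Route B: 7 + 9 + 1 + 12 + 13 + 10 = 52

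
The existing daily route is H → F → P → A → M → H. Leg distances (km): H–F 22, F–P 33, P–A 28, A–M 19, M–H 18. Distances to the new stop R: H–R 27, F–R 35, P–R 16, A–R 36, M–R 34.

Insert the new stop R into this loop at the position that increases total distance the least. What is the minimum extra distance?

Adding 18 km by placing R on the F–P leg.

Insertion cost between consecutive stops i–j is d(i,R) + d(R,j) − d(i,j):
  between H and F: 27 + 35 − 22 = 40
  between F and P: 35 + 16 − 33 = 18
  between P and A: 16 + 36 − 28 = 24
  between A and M: 36 + 34 − 19 = 51
  between M and H: 34 + 27 − 18 = 43
Cheapest insertion is between F and P, adding 18.
New total = 120 + 18 = 138.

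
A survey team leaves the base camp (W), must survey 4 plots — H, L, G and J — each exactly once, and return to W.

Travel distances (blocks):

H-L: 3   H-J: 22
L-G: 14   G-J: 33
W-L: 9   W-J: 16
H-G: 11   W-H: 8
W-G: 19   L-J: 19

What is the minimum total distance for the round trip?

W→H→L→G→J→W: 8+3+14+33+16 = 74
W→H→L→J→G→W: 8+3+19+33+19 = 82
W→H→G→L→J→W: 8+11+14+19+16 = 68
W→H→G→J→L→W: 8+11+33+19+9 = 80
W→H→J→L→G→W: 8+22+19+14+19 = 82
W→H→J→G→L→W: 8+22+33+14+9 = 86
W→L→H→G→J→W: 9+3+11+33+16 = 72
W→L→H→J→G→W: 9+3+22+33+19 = 86
W→L→G→H→J→W: 9+14+11+22+16 = 72
W→L→J→H→G→W: 9+19+22+11+19 = 80
W→G→H→L→J→W: 19+11+3+19+16 = 68
W→G→L→H→J→W: 19+14+3+22+16 = 74
The minimum is 68.
One optimal route: W → H → G → L → J → W (or its reverse).

Minimum total distance: 68 blocks.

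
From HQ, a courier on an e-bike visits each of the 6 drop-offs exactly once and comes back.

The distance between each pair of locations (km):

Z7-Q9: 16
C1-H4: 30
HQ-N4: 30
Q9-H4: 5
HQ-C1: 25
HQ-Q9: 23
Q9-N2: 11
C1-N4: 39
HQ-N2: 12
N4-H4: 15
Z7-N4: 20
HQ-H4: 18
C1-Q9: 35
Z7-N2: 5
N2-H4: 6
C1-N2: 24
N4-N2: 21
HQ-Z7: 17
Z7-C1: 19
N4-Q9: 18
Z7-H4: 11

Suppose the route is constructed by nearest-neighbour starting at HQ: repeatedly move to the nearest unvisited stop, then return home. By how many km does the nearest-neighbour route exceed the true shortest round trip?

From HQ: N2=12, Z7=17, H4=18, Q9=23, C1=25, N4=30 → choose N2 (12).
From N2: Z7=5, H4=6, Q9=11, N4=21, C1=24 → choose Z7 (5).
From Z7: H4=11, Q9=16, C1=19, N4=20 → choose H4 (11).
From H4: Q9=5, N4=15, C1=30 → choose Q9 (5).
From Q9: N4=18, C1=35 → choose N4 (18).
From N4: C1=39 → choose C1 (39).
NN route HQ → N2 → Z7 → H4 → Q9 → N4 → C1 → HQ costs 115.
Optimal: HQ → C1 → Z7 → N4 → Q9 → H4 → N2 → HQ costs 105 (by enumerating all 360 distinct tours).
Excess = 115 − 105 = 10.

Excess over optimum: 10 km.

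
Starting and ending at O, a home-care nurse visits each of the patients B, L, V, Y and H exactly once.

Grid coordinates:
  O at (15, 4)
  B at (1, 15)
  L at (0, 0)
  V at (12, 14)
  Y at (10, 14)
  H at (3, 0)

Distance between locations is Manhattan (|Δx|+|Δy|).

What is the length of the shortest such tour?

With 5 stops there are 5!/2 = 60 distinct round trips (a route and its reverse cost the same).
O - B - L - V - Y - H - O: 25+16+26+2+21+16 = 106
O - B - L - V - H - Y - O: 25+16+26+23+21+15 = 126
O - B - L - Y - V - H - O: 25+16+24+2+23+16 = 106
O - B - L - Y - H - V - O: 25+16+24+21+23+13 = 122
O - B - L - H - V - Y - O: 25+16+3+23+2+15 = 84
O - B - L - H - Y - V - O: 25+16+3+21+2+13 = 80
O - B - V - L - Y - H - O: 25+12+26+24+21+16 = 124
O - B - V - L - H - Y - O: 25+12+26+3+21+15 = 102
O - B - V - Y - L - H - O: 25+12+2+24+3+16 = 82
O - B - V - Y - H - L - O: 25+12+2+21+3+19 = 82
O - B - V - H - L - Y - O: 25+12+23+3+24+15 = 102
O - B - V - H - Y - L - O: 25+12+23+21+24+19 = 124
O - B - Y - L - V - H - O: 25+10+24+26+23+16 = 124
O - B - Y - L - H - V - O: 25+10+24+3+23+13 = 98
… (46 more)
O - V - Y - B - L - H - O: 13+2+10+16+3+16 = 60  ← best
The minimum is 60.
One optimal route: O → V → Y → B → L → H → O (or its reverse).

Minimum total distance: 60.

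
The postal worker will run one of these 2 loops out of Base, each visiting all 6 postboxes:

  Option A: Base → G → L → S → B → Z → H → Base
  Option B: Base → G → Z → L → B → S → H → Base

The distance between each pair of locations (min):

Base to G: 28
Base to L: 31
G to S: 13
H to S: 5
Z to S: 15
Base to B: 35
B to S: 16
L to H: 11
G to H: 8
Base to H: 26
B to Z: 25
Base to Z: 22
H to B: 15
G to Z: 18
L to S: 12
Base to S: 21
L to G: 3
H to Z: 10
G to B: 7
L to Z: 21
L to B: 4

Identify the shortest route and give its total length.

118 min — Option B is the shortest.

Option A: 28 + 3 + 12 + 16 + 25 + 10 + 26 = 120
Option B: 28 + 18 + 21 + 4 + 16 + 5 + 26 = 118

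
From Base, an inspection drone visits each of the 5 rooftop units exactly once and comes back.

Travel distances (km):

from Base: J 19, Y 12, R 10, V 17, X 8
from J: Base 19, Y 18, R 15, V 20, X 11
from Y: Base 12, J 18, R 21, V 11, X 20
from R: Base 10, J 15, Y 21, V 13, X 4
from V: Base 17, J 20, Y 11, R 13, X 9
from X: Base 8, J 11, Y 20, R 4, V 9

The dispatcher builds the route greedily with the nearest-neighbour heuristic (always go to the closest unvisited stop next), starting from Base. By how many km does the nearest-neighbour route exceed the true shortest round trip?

The nearest-neighbour route is 5 km longer than optimal.

Base: X=8, R=10, Y=12, V=17, J=19 ⇒ X
X: R=4, V=9, J=11, Y=20 ⇒ R
R: V=13, J=15, Y=21 ⇒ V
V: Y=11, J=20 ⇒ Y
Y: J=18 ⇒ J
NN route Base → X → R → V → Y → J → Base costs 73.
Optimal: Base → Y → V → J → X → R → Base costs 68 (by enumerating all 60 distinct tours).
Excess = 73 − 68 = 5.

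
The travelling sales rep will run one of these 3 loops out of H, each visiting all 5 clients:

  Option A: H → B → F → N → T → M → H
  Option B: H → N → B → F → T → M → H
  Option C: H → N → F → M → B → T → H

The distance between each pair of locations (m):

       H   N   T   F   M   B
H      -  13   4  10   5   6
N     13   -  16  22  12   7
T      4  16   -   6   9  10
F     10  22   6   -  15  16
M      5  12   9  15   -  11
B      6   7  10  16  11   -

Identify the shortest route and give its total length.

Option A: 6 + 16 + 22 + 16 + 9 + 5 = 74
Option B: 13 + 7 + 16 + 6 + 9 + 5 = 56
Option C: 13 + 22 + 15 + 11 + 10 + 4 = 75

56 m — Option B is the shortest.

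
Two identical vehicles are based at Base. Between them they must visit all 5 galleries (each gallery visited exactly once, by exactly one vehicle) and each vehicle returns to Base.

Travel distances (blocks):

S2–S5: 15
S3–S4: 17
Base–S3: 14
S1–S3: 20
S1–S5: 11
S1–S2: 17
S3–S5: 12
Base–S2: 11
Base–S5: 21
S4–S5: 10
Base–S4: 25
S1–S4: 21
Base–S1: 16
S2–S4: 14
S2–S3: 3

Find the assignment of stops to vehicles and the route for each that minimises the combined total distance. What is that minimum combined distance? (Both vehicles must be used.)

Minimum combined distance: 90 blocks.

Try each way of splitting the stops between the two vehicles (each non-empty) and, for each split, find the best tour for each vehicle:
  {S1} + {S2, S3, S4, S5}: 32 + 61 = 93
  {S2} + {S1, S3, S4, S5}: 22 + 68 = 90
  {S1, S2} + {S3, S4, S5}: 44 + 61 = 105
  {S3} + {S1, S2, S4, S5}: 28 + 62 = 90
  {S1, S3} + {S2, S4, S5}: 50 + 56 = 106
  {S2, S3} + {S1, S4, S5}: 28 + 62 = 90
  … (15 splits in total)
Best: vehicle 1 Base → S2 → Base = 22; vehicle 2 Base → S1 → S5 → S4 → S3 → Base = 68; combined 90.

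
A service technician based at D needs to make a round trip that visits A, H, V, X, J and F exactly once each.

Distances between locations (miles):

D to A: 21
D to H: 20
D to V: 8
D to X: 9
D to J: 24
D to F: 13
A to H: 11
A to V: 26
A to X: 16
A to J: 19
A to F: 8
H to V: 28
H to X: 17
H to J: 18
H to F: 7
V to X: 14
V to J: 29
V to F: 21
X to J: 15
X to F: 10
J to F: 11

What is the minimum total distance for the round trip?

D-A-H-V-X-J-F-D: 21+11+28+14+15+11+13 = 113
D-A-H-V-X-F-J-D: 21+11+28+14+10+11+24 = 119
D-A-H-V-J-X-F-D: 21+11+28+29+15+10+13 = 127
D-A-H-V-J-F-X-D: 21+11+28+29+11+10+9 = 119
D-A-H-V-F-X-J-D: 21+11+28+21+10+15+24 = 130
D-A-H-V-F-J-X-D: 21+11+28+21+11+15+9 = 116
D-A-H-X-V-J-F-D: 21+11+17+14+29+11+13 = 116
D-A-H-X-V-F-J-D: 21+11+17+14+21+11+24 = 119
… (352 more)
D-A-H-F-J-X-V-D: 21+11+7+11+15+14+8 = 87  ← best
The minimum is 87.
One optimal route: D → A → H → F → J → X → V → D (or its reverse).

87 miles — the shortest possible round trip.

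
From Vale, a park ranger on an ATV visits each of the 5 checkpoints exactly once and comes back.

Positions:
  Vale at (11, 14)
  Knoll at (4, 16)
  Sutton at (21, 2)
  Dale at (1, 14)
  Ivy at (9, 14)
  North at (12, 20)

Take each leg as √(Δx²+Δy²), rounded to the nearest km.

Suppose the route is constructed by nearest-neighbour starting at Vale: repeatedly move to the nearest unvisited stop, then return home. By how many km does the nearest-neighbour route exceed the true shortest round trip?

From Vale: Ivy=2, North=6, Knoll=7, Dale=10, Sutton=16 → choose Ivy (2).
From Ivy: Knoll=5, North=7, Dale=8, Sutton=17 → choose Knoll (5).
From Knoll: Dale=4, North=9, Sutton=22 → choose Dale (4).
From Dale: North=13, Sutton=23 → choose North (13).
From North: Sutton=20 → choose Sutton (20).
NN route Vale → Ivy → Knoll → Dale → North → Sutton → Vale costs 60.
Optimal: Vale → Sutton → North → Knoll → Dale → Ivy → Vale costs 59 (by enumerating all 60 distinct tours).
Excess = 60 − 59 = 1.

1 km longer than the optimal tour.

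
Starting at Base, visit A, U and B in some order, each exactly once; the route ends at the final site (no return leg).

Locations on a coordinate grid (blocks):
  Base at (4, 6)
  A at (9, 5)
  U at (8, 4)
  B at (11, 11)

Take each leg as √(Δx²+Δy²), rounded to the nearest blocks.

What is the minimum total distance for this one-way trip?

There are 3! = 6 possible orderings.
Base - A - U - B: 5+1+8 = 14
Base - A - B - U: 5+6+8 = 19
Base - U - A - B: 4+1+6 = 11
Base - U - B - A: 4+8+6 = 18
Base - B - A - U: 9+6+1 = 16
Base - B - U - A: 9+8+1 = 18
The minimum is 11.
One shortest path: Base → U → A → B.

Minimum one-way distance = 11 blocks.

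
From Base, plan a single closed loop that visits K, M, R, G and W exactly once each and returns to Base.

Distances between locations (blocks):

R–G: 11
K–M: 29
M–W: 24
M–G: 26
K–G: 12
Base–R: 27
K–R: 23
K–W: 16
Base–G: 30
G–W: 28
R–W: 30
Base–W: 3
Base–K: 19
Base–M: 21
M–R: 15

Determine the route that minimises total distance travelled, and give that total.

Minimum total distance: 78 blocks.

With 5 stops there are 5!/2 = 60 distinct round trips (a route and its reverse cost the same).
Base → K → M → R → G → W → Base: 19+29+15+11+28+3 = 105
Base → K → M → R → W → G → Base: 19+29+15+30+28+30 = 151
Base → K → M → G → R → W → Base: 19+29+26+11+30+3 = 118
Base → K → M → G → W → R → Base: 19+29+26+28+30+27 = 159
Base → K → M → W → R → G → Base: 19+29+24+30+11+30 = 143
Base → K → M → W → G → R → Base: 19+29+24+28+11+27 = 138
Base → K → R → M → G → W → Base: 19+23+15+26+28+3 = 114
Base → K → R → M → W → G → Base: 19+23+15+24+28+30 = 139
Base → K → R → G → M → W → Base: 19+23+11+26+24+3 = 106
Base → K → R → G → W → M → Base: 19+23+11+28+24+21 = 126
Base → K → R → W → M → G → Base: 19+23+30+24+26+30 = 152
Base → K → R → W → G → M → Base: 19+23+30+28+26+21 = 147
Base → K → G → M → R → W → Base: 19+12+26+15+30+3 = 105
Base → K → G → M → W → R → Base: 19+12+26+24+30+27 = 138
… (46 more)
Base → M → R → G → K → W → Base: 21+15+11+12+16+3 = 78  ← best
The minimum is 78.
One optimal route: Base → M → R → G → K → W → Base (or its reverse).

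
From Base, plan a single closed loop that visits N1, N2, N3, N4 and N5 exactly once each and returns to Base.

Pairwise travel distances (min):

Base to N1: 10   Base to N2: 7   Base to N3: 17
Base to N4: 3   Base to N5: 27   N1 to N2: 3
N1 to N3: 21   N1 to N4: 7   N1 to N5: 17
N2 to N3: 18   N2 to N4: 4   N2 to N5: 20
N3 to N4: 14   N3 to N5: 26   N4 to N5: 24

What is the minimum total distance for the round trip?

There are 60 distinct closed tours to check (reversals are equivalent).
Base → N1 → N2 → N3 → N4 → N5 → Base: 10+3+18+14+24+27 = 96
Base → N1 → N2 → N3 → N5 → N4 → Base: 10+3+18+26+24+3 = 84
Base → N1 → N2 → N4 → N3 → N5 → Base: 10+3+4+14+26+27 = 84
Base → N1 → N2 → N4 → N5 → N3 → Base: 10+3+4+24+26+17 = 84
Base → N1 → N2 → N5 → N3 → N4 → Base: 10+3+20+26+14+3 = 76
Base → N1 → N2 → N5 → N4 → N3 → Base: 10+3+20+24+14+17 = 88
Base → N1 → N3 → N2 → N4 → N5 → Base: 10+21+18+4+24+27 = 104
Base → N1 → N3 → N2 → N5 → N4 → Base: 10+21+18+20+24+3 = 96
Base → N1 → N3 → N4 → N2 → N5 → Base: 10+21+14+4+20+27 = 96
Base → N1 → N3 → N4 → N5 → N2 → Base: 10+21+14+24+20+7 = 96
Base → N1 → N3 → N5 → N2 → N4 → Base: 10+21+26+20+4+3 = 84
Base → N1 → N3 → N5 → N4 → N2 → Base: 10+21+26+24+4+7 = 92
Base → N1 → N4 → N2 → N3 → N5 → Base: 10+7+4+18+26+27 = 92
Base → N1 → N4 → N2 → N5 → N3 → Base: 10+7+4+20+26+17 = 84
… (46 more)
Base → N2 → N1 → N5 → N3 → N4 → Base: 7+3+17+26+14+3 = 70  ← best
The minimum is 70.
One optimal route: Base → N2 → N1 → N5 → N3 → N4 → Base (or its reverse).

Minimum total distance: 70 min.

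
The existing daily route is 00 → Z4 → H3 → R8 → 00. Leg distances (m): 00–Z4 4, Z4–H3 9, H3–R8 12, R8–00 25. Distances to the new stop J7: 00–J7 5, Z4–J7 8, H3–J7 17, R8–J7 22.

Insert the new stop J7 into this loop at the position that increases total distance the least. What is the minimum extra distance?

+2 m — insert J7 between R8 and 00.

Insertion cost between consecutive stops i–j is d(i,J7) + d(J7,j) − d(i,j):
  between 00 and Z4: 5 + 8 − 4 = 9
  between Z4 and H3: 8 + 17 − 9 = 16
  between H3 and R8: 17 + 22 − 12 = 27
  between R8 and 00: 22 + 5 − 25 = 2
Cheapest insertion is between R8 and 00, adding 2.
New total = 50 + 2 = 52.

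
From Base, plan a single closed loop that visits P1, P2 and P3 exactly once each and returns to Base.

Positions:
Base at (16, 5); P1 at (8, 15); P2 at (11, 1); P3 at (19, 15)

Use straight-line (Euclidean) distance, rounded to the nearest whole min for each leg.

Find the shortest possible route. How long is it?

Base-P1-P2-P3-Base: 13+14+16+10 = 53
Base-P1-P3-P2-Base: 13+11+16+6 = 46
Base-P2-P1-P3-Base: 6+14+11+10 = 41
The minimum is 41.
One optimal route: Base → P2 → P1 → P3 → Base (or its reverse).

Shortest round trip = 41 min.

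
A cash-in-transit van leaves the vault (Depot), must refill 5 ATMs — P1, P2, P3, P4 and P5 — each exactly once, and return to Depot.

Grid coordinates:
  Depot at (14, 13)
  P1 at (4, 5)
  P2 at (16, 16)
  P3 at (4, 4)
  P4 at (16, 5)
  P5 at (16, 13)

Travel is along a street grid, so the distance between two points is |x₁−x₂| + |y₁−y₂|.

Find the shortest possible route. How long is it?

Minimum total distance: 48.

Depot → P1 → P2 → P3 → P4 → P5 → Depot: 18+23+24+13+8+2 = 88
Depot → P1 → P2 → P3 → P5 → P4 → Depot: 18+23+24+21+8+10 = 104
Depot → P1 → P2 → P4 → P3 → P5 → Depot: 18+23+11+13+21+2 = 88
Depot → P1 → P2 → P4 → P5 → P3 → Depot: 18+23+11+8+21+19 = 100
Depot → P1 → P2 → P5 → P3 → P4 → Depot: 18+23+3+21+13+10 = 88
Depot → P1 → P2 → P5 → P4 → P3 → Depot: 18+23+3+8+13+19 = 84
Depot → P1 → P3 → P2 → P4 → P5 → Depot: 18+1+24+11+8+2 = 64
Depot → P1 → P3 → P2 → P5 → P4 → Depot: 18+1+24+3+8+10 = 64
Depot → P1 → P3 → P4 → P2 → P5 → Depot: 18+1+13+11+3+2 = 48
Depot → P1 → P3 → P4 → P5 → P2 → Depot: 18+1+13+8+3+5 = 48
Depot → P1 → P3 → P5 → P2 → P4 → Depot: 18+1+21+3+11+10 = 64
Depot → P1 → P3 → P5 → P4 → P2 → Depot: 18+1+21+8+11+5 = 64
Depot → P1 → P4 → P2 → P3 → P5 → Depot: 18+12+11+24+21+2 = 88
Depot → P1 → P4 → P2 → P5 → P3 → Depot: 18+12+11+3+21+19 = 84
… (46 more)
The minimum is 48.
One optimal route: Depot → P1 → P3 → P4 → P2 → P5 → Depot (or its reverse).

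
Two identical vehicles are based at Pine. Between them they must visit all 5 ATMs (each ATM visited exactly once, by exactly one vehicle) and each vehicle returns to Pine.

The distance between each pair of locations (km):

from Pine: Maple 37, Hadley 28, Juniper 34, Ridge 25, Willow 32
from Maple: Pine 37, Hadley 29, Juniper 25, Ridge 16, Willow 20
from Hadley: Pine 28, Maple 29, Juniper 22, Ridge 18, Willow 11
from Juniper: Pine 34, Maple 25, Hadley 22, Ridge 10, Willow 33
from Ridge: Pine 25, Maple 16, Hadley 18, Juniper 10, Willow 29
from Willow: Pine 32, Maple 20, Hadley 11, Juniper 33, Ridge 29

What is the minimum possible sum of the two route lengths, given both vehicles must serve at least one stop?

165 km — the smallest possible combined total.

Try each way of splitting the stops between the two vehicles (each non-empty) and, for each split, find the best tour for each vehicle:
  {Maple} + {Hadley, Juniper, Ridge, Willow}: 74 + 100 = 174
  {Hadley} + {Maple, Juniper, Ridge, Willow}: 56 + 112 = 168
  {Maple, Hadley} + {Juniper, Ridge, Willow}: 94 + 100 = 194
  {Juniper} + {Maple, Hadley, Ridge, Willow}: 68 + 100 = 168
  {Maple, Juniper} + {Hadley, Ridge, Willow}: 96 + 86 = 182
  {Hadley, Juniper} + {Maple, Ridge, Willow}: 84 + 93 = 177
  … (15 splits in total)
  {Juniper, Ridge} + {Maple, Hadley, Willow}: 69 + 96 = 165  ← best
Best: vehicle 1 Pine → Juniper → Ridge → Pine = 69; vehicle 2 Pine → Maple → Willow → Hadley → Pine = 96; combined 165.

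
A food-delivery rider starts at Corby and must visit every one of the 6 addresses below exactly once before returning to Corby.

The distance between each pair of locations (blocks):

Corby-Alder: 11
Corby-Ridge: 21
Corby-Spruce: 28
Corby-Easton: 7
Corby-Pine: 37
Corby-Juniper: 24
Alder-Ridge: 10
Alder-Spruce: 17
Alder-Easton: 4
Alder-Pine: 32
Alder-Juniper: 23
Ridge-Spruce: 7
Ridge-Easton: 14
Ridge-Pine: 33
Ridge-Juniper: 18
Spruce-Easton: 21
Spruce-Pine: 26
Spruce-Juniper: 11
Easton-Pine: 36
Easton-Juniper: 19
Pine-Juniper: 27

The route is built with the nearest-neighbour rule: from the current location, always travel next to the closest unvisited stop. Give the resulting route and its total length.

Corby → [Easton:7 / Alder:11 / Ridge:21 / Juniper:24 / Spruce:28 / Pine:37] → Easton (7)
Easton → [Alder:4 / Ridge:14 / Juniper:19 / Spruce:21 / Pine:36] → Alder (4)
Alder → [Ridge:10 / Spruce:17 / Juniper:23 / Pine:32] → Ridge (10)
Ridge → [Spruce:7 / Juniper:18 / Pine:33] → Spruce (7)
Spruce → [Juniper:11 / Pine:26] → Juniper (11)
Juniper → [Pine:27] → Pine (27)
Return Pine→Corby: 37.
Total = 7 + 4 + 10 + 7 + 11 + 27 + 37 = 103.

Total distance 103 blocks via the nearest-neighbour route Corby → Easton → Alder → Ridge → Spruce → Juniper → Pine → Corby.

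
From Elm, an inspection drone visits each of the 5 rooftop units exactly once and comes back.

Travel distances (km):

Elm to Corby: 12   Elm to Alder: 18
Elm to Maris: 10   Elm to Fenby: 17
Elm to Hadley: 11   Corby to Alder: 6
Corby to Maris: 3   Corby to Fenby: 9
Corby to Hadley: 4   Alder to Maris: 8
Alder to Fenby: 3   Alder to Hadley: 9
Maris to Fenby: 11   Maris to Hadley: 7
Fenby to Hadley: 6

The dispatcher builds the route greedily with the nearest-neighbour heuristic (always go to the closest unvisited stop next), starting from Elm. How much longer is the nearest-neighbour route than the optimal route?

5 km longer than the optimal tour.

From Elm: Maris=10, Hadley=11, Corby=12, Fenby=17, Alder=18 → choose Maris (10).
From Maris: Corby=3, Hadley=7, Alder=8, Fenby=11 → choose Corby (3).
From Corby: Hadley=4, Alder=6, Fenby=9 → choose Hadley (4).
From Hadley: Fenby=6, Alder=9 → choose Fenby (6).
From Fenby: Alder=3 → choose Alder (3).
NN route Elm → Maris → Corby → Hadley → Fenby → Alder → Elm costs 44.
Optimal: Elm → Maris → Corby → Alder → Fenby → Hadley → Elm costs 39 (by enumerating all 60 distinct tours).
Excess = 44 − 39 = 5.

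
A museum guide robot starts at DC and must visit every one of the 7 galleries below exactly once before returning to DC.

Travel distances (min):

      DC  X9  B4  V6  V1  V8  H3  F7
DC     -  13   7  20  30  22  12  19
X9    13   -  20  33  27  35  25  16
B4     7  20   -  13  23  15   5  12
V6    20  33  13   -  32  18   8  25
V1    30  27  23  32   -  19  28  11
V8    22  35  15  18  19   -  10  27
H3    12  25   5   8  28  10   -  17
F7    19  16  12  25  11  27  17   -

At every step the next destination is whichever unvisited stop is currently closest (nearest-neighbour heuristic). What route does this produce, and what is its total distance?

From DC: distances to unvisited — B4=7, H3=12, X9=13, F7=19, V6=20, V8=22, V1=30. Nearest is B4 (7).
From B4: distances to unvisited — H3=5, F7=12, V6=13, V8=15, X9=20, V1=23. Nearest is H3 (5).
From H3: distances to unvisited — V6=8, V8=10, F7=17, X9=25, V1=28. Nearest is V6 (8).
From V6: distances to unvisited — V8=18, F7=25, V1=32, X9=33. Nearest is V8 (18).
From V8: distances to unvisited — V1=19, F7=27, X9=35. Nearest is V1 (19).
From V1: distances to unvisited — F7=11, X9=27. Nearest is F7 (11).
From F7: distances to unvisited — X9=16. Nearest is X9 (16).
Return X9→DC: 13.
Total = 7 + 5 + 8 + 18 + 19 + 11 + 16 + 13 = 97.

Total distance 97 min via the nearest-neighbour route DC → B4 → H3 → V6 → V8 → V1 → F7 → X9 → DC.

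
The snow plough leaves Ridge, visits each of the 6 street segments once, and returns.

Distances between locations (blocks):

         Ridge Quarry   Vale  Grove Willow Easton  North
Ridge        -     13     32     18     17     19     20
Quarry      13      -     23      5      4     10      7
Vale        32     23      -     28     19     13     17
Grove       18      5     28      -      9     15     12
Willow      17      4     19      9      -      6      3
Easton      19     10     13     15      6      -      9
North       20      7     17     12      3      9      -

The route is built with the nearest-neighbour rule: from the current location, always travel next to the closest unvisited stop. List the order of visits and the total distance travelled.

Nearest-neighbour total = 88 blocks; route Ridge → Quarry → Willow → North → Easton → Vale → Grove → Ridge.

Ridge → [Quarry:13 / Willow:17 / Grove:18 / Easton:19 / North:20 / Vale:32] → Quarry (13)
Quarry → [Willow:4 / Grove:5 / North:7 / Easton:10 / Vale:23] → Willow (4)
Willow → [North:3 / Easton:6 / Grove:9 / Vale:19] → North (3)
North → [Easton:9 / Grove:12 / Vale:17] → Easton (9)
Easton → [Vale:13 / Grove:15] → Vale (13)
Vale → [Grove:28] → Grove (28)
Return Grove→Ridge: 18.
Total = 13 + 4 + 3 + 9 + 13 + 28 + 18 = 88.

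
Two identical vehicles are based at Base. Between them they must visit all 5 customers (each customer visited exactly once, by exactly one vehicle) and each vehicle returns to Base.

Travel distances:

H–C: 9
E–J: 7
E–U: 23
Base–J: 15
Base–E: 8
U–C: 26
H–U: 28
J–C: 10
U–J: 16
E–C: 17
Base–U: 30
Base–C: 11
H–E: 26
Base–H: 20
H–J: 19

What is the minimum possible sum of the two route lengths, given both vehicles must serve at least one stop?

Minimum combined distance: 95.

Try each way of splitting the stops between the two vehicles (each non-empty) and, for each split, find the best tour for each vehicle:
  {H} + {E, U, J, C}: 40 + 68 = 108
  {E} + {H, U, J, C}: 16 + 79 = 95
  {H, E} + {U, J, C}: 54 + 67 = 121
  {U} + {H, E, J, C}: 60 + 54 = 114
  {H, U} + {E, J, C}: 78 + 36 = 114
  {E, U} + {H, J, C}: 61 + 54 = 115
  … (15 splits in total)
Best: vehicle 1 Base → E → Base = 16; vehicle 2 Base → J → U → H → C → Base = 79; combined 95.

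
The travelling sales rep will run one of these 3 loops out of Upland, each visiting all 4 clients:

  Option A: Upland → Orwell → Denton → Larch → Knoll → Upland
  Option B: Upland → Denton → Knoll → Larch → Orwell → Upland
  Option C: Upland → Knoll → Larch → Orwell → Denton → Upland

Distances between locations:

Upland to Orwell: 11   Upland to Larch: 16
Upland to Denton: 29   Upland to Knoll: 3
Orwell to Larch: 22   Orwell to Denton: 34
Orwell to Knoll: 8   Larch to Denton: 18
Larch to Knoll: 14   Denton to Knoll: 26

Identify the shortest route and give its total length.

Option A: 11 + 34 + 18 + 14 + 3 = 80
Option B: 29 + 26 + 14 + 22 + 11 = 102
Option C: 3 + 14 + 22 + 34 + 29 = 102

80 — Option A is the shortest.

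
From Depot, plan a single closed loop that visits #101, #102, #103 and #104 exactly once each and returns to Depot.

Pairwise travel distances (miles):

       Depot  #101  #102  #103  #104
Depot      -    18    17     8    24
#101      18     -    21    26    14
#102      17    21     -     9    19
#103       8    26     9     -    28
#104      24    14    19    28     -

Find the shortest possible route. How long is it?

With 4 stops there are 4!/2 = 12 distinct round trips (a route and its reverse cost the same).
Depot → #101 → #102 → #103 → #104 → Depot: 18+21+9+28+24 = 100
Depot → #101 → #102 → #104 → #103 → Depot: 18+21+19+28+8 = 94
Depot → #101 → #103 → #102 → #104 → Depot: 18+26+9+19+24 = 96
Depot → #101 → #103 → #104 → #102 → Depot: 18+26+28+19+17 = 108
Depot → #101 → #104 → #102 → #103 → Depot: 18+14+19+9+8 = 68
Depot → #101 → #104 → #103 → #102 → Depot: 18+14+28+9+17 = 86
Depot → #102 → #101 → #103 → #104 → Depot: 17+21+26+28+24 = 116
Depot → #102 → #101 → #104 → #103 → Depot: 17+21+14+28+8 = 88
Depot → #102 → #103 → #101 → #104 → Depot: 17+9+26+14+24 = 90
Depot → #102 → #104 → #101 → #103 → Depot: 17+19+14+26+8 = 84
Depot → #103 → #101 → #102 → #104 → Depot: 8+26+21+19+24 = 98
Depot → #103 → #102 → #101 → #104 → Depot: 8+9+21+14+24 = 76
The minimum is 68.
One optimal route: Depot → #101 → #104 → #102 → #103 → Depot (or its reverse).

Shortest round trip = 68 miles.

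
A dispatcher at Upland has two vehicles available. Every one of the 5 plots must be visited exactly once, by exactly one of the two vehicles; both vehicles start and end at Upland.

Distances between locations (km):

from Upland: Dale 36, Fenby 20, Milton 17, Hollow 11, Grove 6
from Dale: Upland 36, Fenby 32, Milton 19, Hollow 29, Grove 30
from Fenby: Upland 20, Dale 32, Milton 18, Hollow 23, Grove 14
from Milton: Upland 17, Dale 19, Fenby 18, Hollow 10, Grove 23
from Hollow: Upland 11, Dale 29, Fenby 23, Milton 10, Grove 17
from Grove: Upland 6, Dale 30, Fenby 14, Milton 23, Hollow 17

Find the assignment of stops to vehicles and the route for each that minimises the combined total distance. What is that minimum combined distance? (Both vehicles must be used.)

Try each way of splitting the stops between the two vehicles (each non-empty) and, for each split, find the best tour for each vehicle:
  {Dale} + {Fenby, Milton, Hollow, Grove}: 72 + 59 = 131
  {Fenby} + {Dale, Milton, Hollow, Grove}: 40 + 76 = 116
  {Dale, Fenby} + {Milton, Hollow, Grove}: 88 + 50 = 138
  {Milton} + {Dale, Fenby, Hollow, Grove}: 34 + 92 = 126
  {Dale, Milton} + {Fenby, Hollow, Grove}: 72 + 54 = 126
  {Fenby, Milton} + {Dale, Hollow, Grove}: 55 + 76 = 131
  … (15 splits in total)
  {Dale, Fenby, Milton, Hollow} + {Grove}: 92 + 12 = 104  ← best
Best: vehicle 1 Upland → Fenby → Dale → Milton → Hollow → Upland = 92; vehicle 2 Upland → Grove → Upland = 12; combined 104.

104 km — the smallest possible combined total.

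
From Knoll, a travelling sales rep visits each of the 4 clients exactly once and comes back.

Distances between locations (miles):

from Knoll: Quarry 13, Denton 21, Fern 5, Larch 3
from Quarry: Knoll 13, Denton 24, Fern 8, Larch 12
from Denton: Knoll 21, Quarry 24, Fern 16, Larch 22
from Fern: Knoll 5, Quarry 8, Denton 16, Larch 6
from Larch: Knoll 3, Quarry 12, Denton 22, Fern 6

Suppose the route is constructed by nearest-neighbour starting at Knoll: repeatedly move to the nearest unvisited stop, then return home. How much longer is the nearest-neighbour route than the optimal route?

2 miles longer than the optimal tour.

Knoll: Larch=3, Fern=5, Quarry=13, Denton=21 ⇒ Larch
Larch: Fern=6, Quarry=12, Denton=22 ⇒ Fern
Fern: Quarry=8, Denton=16 ⇒ Quarry
Quarry: Denton=24 ⇒ Denton
NN route Knoll → Larch → Fern → Quarry → Denton → Knoll costs 62.
Optimal: Knoll → Denton → Fern → Quarry → Larch → Knoll costs 60 (by enumerating all 12 distinct tours).
Excess = 62 − 60 = 2.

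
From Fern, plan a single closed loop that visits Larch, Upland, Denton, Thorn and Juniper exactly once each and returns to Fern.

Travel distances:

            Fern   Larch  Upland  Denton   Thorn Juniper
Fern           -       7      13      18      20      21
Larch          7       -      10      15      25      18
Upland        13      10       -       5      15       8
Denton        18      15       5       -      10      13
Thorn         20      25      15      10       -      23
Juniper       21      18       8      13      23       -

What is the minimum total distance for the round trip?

Minimum total distance: 68.

With 5 stops there are 5!/2 = 60 distinct round trips (a route and its reverse cost the same).
Fern - Larch - Upland - Denton - Thorn - Juniper - Fern: 7+10+5+10+23+21 = 76
Fern - Larch - Upland - Denton - Juniper - Thorn - Fern: 7+10+5+13+23+20 = 78
Fern - Larch - Upland - Thorn - Denton - Juniper - Fern: 7+10+15+10+13+21 = 76
Fern - Larch - Upland - Thorn - Juniper - Denton - Fern: 7+10+15+23+13+18 = 86
Fern - Larch - Upland - Juniper - Denton - Thorn - Fern: 7+10+8+13+10+20 = 68
Fern - Larch - Upland - Juniper - Thorn - Denton - Fern: 7+10+8+23+10+18 = 76
Fern - Larch - Denton - Upland - Thorn - Juniper - Fern: 7+15+5+15+23+21 = 86
Fern - Larch - Denton - Upland - Juniper - Thorn - Fern: 7+15+5+8+23+20 = 78
Fern - Larch - Denton - Thorn - Upland - Juniper - Fern: 7+15+10+15+8+21 = 76
Fern - Larch - Denton - Thorn - Juniper - Upland - Fern: 7+15+10+23+8+13 = 76
Fern - Larch - Denton - Juniper - Upland - Thorn - Fern: 7+15+13+8+15+20 = 78
Fern - Larch - Denton - Juniper - Thorn - Upland - Fern: 7+15+13+23+15+13 = 86
Fern - Larch - Thorn - Upland - Denton - Juniper - Fern: 7+25+15+5+13+21 = 86
Fern - Larch - Thorn - Upland - Juniper - Denton - Fern: 7+25+15+8+13+18 = 86
… (46 more)
The minimum is 68.
One optimal route: Fern → Larch → Upland → Juniper → Denton → Thorn → Fern (or its reverse).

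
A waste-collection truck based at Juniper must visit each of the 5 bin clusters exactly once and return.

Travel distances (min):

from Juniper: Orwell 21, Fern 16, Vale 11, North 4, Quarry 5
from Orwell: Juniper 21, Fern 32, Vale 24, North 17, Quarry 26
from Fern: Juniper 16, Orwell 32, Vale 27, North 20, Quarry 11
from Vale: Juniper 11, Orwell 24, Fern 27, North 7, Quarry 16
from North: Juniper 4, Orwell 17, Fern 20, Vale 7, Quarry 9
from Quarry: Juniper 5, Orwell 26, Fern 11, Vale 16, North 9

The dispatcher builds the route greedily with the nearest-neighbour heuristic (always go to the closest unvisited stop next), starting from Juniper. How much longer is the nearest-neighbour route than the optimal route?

Juniper: North=4, Quarry=5, Vale=11, Fern=16, Orwell=21 ⇒ North
North: Vale=7, Quarry=9, Orwell=17, Fern=20 ⇒ Vale
Vale: Quarry=16, Orwell=24, Fern=27 ⇒ Quarry
Quarry: Fern=11, Orwell=26 ⇒ Fern
Fern: Orwell=32 ⇒ Orwell
NN route Juniper → North → Vale → Quarry → Fern → Orwell → Juniper costs 91.
Optimal: Juniper → Vale → North → Orwell → Fern → Quarry → Juniper costs 83 (by enumerating all 60 distinct tours).
Excess = 91 − 83 = 8.

8 min longer than the optimal tour.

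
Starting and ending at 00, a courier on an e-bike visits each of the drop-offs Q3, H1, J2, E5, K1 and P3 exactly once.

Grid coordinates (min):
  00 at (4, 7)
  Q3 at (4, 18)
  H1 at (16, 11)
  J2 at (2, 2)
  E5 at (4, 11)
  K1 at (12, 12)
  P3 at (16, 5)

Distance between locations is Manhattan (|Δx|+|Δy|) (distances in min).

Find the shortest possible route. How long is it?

00 → Q3 → H1 → J2 → E5 → K1 → P3 → 00: 11+19+23+11+9+11+14 = 98
00 → Q3 → H1 → J2 → E5 → P3 → K1 → 00: 11+19+23+11+18+11+13 = 106
00 → Q3 → H1 → J2 → K1 → E5 → P3 → 00: 11+19+23+20+9+18+14 = 114
00 → Q3 → H1 → J2 → K1 → P3 → E5 → 00: 11+19+23+20+11+18+4 = 106
00 → Q3 → H1 → J2 → P3 → E5 → K1 → 00: 11+19+23+17+18+9+13 = 110
00 → Q3 → H1 → J2 → P3 → K1 → E5 → 00: 11+19+23+17+11+9+4 = 94
00 → Q3 → H1 → E5 → J2 → K1 → P3 → 00: 11+19+12+11+20+11+14 = 98
00 → Q3 → H1 → E5 → J2 → P3 → K1 → 00: 11+19+12+11+17+11+13 = 94
… (352 more)
00 → J2 → P3 → H1 → K1 → Q3 → E5 → 00: 7+17+6+5+14+7+4 = 60  ← best
The minimum is 60.
One optimal route: 00 → J2 → P3 → H1 → K1 → Q3 → E5 → 00 (or its reverse).

60 min — the shortest possible round trip.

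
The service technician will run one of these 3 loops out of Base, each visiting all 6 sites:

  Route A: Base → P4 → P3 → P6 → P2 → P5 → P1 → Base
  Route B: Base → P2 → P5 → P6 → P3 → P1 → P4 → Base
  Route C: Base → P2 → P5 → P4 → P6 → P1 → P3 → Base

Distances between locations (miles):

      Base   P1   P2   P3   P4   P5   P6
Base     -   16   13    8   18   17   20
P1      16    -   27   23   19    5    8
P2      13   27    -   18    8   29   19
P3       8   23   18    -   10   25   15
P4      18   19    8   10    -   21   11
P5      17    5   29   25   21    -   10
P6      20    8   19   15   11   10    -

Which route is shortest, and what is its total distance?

Route A: 18 + 10 + 15 + 19 + 29 + 5 + 16 = 112
Route B: 13 + 29 + 10 + 15 + 23 + 19 + 18 = 127
Route C: 13 + 29 + 21 + 11 + 8 + 23 + 8 = 113

Shortest is Route A, total 112 miles.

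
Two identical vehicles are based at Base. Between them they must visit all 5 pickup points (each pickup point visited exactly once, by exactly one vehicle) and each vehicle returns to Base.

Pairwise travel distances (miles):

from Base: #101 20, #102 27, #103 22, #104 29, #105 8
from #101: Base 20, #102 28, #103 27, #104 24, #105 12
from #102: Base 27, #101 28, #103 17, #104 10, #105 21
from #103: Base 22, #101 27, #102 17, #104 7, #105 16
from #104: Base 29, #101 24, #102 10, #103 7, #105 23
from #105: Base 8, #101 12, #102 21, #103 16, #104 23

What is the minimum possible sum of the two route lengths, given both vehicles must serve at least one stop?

Minimum combined distance: 103 miles.

There are 2^4 − 1 = 15 ways to divide the 5 stops into two non-empty groups. For each, the best each vehicle can do is its own shortest tour through its group:
  {#101} + {#102, #103, #104, #105}: 40 + 68 = 108
  {#102} + {#101, #103, #104, #105}: 54 + 73 = 127
  {#101, #102} + {#103, #104, #105}: 75 + 60 = 135
  {#103} + {#101, #102, #104, #105}: 44 + 81 = 125
  {#101, #103} + {#102, #104, #105}: 69 + 68 = 137
  {#102, #103} + {#101, #104, #105}: 66 + 73 = 139
  … (15 splits in total)
  {#101, #102, #103, #104} + {#105}: 87 + 16 = 103  ← best
Best: vehicle 1 Base → #101 → #102 → #104 → #103 → Base = 87; vehicle 2 Base → #105 → Base = 16; combined 103.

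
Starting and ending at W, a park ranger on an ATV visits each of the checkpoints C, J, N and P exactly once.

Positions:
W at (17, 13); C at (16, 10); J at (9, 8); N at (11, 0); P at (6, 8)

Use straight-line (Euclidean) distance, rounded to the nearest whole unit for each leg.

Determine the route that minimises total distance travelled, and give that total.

With 4 stops there are 4!/2 = 12 distinct round trips (a route and its reverse cost the same).
W→C→J→N→P→W: 3+7+8+9+12 = 39
W→C→J→P→N→W: 3+7+3+9+14 = 36
W→C→N→J→P→W: 3+11+8+3+12 = 37
W→C→N→P→J→W: 3+11+9+3+9 = 35
W→C→P→J→N→W: 3+10+3+8+14 = 38
W→C→P→N→J→W: 3+10+9+8+9 = 39
W→J→C→N→P→W: 9+7+11+9+12 = 48
W→J→C→P→N→W: 9+7+10+9+14 = 49
W→J→N→C→P→W: 9+8+11+10+12 = 50
W→J→P→C→N→W: 9+3+10+11+14 = 47
W→N→C→J→P→W: 14+11+7+3+12 = 47
W→N→J→C→P→W: 14+8+7+10+12 = 51
The minimum is 35.
One optimal route: W → C → N → P → J → W (or its reverse).

Shortest round trip = 35.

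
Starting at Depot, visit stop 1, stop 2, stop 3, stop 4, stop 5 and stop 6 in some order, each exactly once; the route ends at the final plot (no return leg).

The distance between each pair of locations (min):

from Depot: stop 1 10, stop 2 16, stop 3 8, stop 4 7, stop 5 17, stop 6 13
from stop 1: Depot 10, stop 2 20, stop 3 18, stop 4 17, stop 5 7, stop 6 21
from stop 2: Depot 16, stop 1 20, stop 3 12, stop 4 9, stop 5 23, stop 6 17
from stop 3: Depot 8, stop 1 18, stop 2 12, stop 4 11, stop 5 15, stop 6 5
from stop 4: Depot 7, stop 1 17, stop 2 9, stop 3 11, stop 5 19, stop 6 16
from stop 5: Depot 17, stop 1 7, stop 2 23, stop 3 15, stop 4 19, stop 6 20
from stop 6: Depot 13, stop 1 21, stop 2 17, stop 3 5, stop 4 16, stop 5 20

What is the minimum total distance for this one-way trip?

There are 6! = 720 possible orderings.
Depot→stop 1→stop 2→stop 3→stop 4→stop 5→stop 6: 10+20+12+11+19+20 = 92
Depot→stop 1→stop 2→stop 3→stop 4→stop 6→stop 5: 10+20+12+11+16+20 = 89
Depot→stop 1→stop 2→stop 3→stop 5→stop 4→stop 6: 10+20+12+15+19+16 = 92
Depot→stop 1→stop 2→stop 3→stop 5→stop 6→stop 4: 10+20+12+15+20+16 = 93
Depot→stop 1→stop 2→stop 3→stop 6→stop 4→stop 5: 10+20+12+5+16+19 = 82
Depot→stop 1→stop 2→stop 3→stop 6→stop 5→stop 4: 10+20+12+5+20+19 = 86
Depot→stop 1→stop 2→stop 4→stop 3→stop 5→stop 6: 10+20+9+11+15+20 = 85
Depot→stop 1→stop 2→stop 4→stop 3→stop 6→stop 5: 10+20+9+11+5+20 = 75
… (712 more)
Depot→stop 4→stop 2→stop 3→stop 6→stop 5→stop 1: 7+9+12+5+20+7 = 60  ← best
The minimum is 60.
One shortest path: Depot → stop 4 → stop 2 → stop 3 → stop 6 → stop 5 → stop 1.

Minimum one-way distance = 60 min.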